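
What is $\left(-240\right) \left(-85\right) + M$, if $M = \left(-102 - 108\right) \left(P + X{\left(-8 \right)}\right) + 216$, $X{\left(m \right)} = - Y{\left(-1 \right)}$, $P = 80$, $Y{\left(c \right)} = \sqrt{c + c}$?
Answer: $3816 + 210 i \sqrt{2} \approx 3816.0 + 296.98 i$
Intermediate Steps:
$Y{\left(c \right)} = \sqrt{2} \sqrt{c}$ ($Y{\left(c \right)} = \sqrt{2 c} = \sqrt{2} \sqrt{c}$)
$X{\left(m \right)} = - i \sqrt{2}$ ($X{\left(m \right)} = - \sqrt{2} \sqrt{-1} = - \sqrt{2} i = - i \sqrt{2}$)
$M = -16584 + 210 i \sqrt{2}$ ($M = \left(-102 - 108\right) \left(80 - i \sqrt{2}\right) + 216 = - 210 \left(80 - i \sqrt{2}\right) + 216 = \left(-16800 + 210 i \sqrt{2}\right) + 216 = -16584 + 210 i \sqrt{2} \approx -16584.0 + 296.98 i$)
$\left(-240\right) \left(-85\right) + M = \left(-240\right) \left(-85\right) - \left(16584 - 210 i \sqrt{2}\right) = 20400 - \left(16584 - 210 i \sqrt{2}\right) = 3816 + 210 i \sqrt{2}$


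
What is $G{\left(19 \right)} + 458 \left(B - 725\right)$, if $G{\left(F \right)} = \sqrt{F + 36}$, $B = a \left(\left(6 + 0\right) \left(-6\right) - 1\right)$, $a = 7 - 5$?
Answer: $-365942 + \sqrt{55} \approx -3.6593 \cdot 10^{5}$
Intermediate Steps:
$a = 2$
$B = -74$ ($B = 2 \left(\left(6 + 0\right) \left(-6\right) - 1\right) = 2 \left(6 \left(-6\right) - 1\right) = 2 \left(-36 - 1\right) = 2 \left(-37\right) = -74$)
$G{\left(F \right)} = \sqrt{36 + F}$
$G{\left(19 \right)} + 458 \left(B - 725\right) = \sqrt{36 + 19} + 458 \left(-74 - 725\right) = \sqrt{55} + 458 \left(-74 - 725\right) = \sqrt{55} + 458 \left(-799\right) = \sqrt{55} - 365942 = -365942 + \sqrt{55}$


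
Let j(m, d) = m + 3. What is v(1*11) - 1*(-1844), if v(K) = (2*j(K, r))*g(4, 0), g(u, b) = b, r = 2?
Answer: 1844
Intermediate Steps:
j(m, d) = 3 + m
v(K) = 0 (v(K) = (2*(3 + K))*0 = (6 + 2*K)*0 = 0)
v(1*11) - 1*(-1844) = 0 - 1*(-1844) = 0 + 1844 = 1844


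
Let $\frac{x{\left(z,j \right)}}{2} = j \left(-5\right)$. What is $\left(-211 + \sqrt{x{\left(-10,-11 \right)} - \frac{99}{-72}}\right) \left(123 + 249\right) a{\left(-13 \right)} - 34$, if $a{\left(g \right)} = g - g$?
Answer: $-34$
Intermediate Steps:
$x{\left(z,j \right)} = - 10 j$ ($x{\left(z,j \right)} = 2 j \left(-5\right) = 2 \left(- 5 j\right) = - 10 j$)
$a{\left(g \right)} = 0$
$\left(-211 + \sqrt{x{\left(-10,-11 \right)} - \frac{99}{-72}}\right) \left(123 + 249\right) a{\left(-13 \right)} - 34 = \left(-211 + \sqrt{\left(-10\right) \left(-11\right) - \frac{99}{-72}}\right) \left(123 + 249\right) 0 - 34 = \left(-211 + \sqrt{110 - - \frac{11}{8}}\right) 372 \cdot 0 - 34 = \left(-211 + \sqrt{110 + \frac{11}{8}}\right) 372 \cdot 0 - 34 = \left(-211 + \sqrt{\frac{891}{8}}\right) 372 \cdot 0 - 34 = \left(-211 + \frac{9 \sqrt{22}}{4}\right) 372 \cdot 0 - 34 = \left(-78492 + 837 \sqrt{22}\right) 0 - 34 = 0 - 34 = -34$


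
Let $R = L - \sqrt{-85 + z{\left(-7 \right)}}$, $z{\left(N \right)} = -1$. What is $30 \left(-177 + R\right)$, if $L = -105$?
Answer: $-8460 - 30 i \sqrt{86} \approx -8460.0 - 278.21 i$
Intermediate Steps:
$R = -105 - i \sqrt{86}$ ($R = -105 - \sqrt{-85 - 1} = -105 - \sqrt{-86} = -105 - i \sqrt{86} \approx -105.0 - 9.2736 i$)
$30 \left(-177 + R\right) = 30 \left(-177 - \left(105 + i \sqrt{86}\right)\right) = 30 \left(-282 - i \sqrt{86}\right) = -8460 - 30 i \sqrt{86}$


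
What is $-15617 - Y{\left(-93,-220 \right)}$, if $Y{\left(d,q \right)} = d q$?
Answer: $-36077$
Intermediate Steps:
$-15617 - Y{\left(-93,-220 \right)} = -15617 - \left(-93\right) \left(-220\right) = -15617 - 20460 = -36077$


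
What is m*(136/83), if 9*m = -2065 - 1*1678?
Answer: -509048/747 ≈ -681.46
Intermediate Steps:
m = -3743/9 (m = (-2065 - 1*1678)/9 = (-2065 - 1678)/9 = (⅑)*(-3743) = -3743/9 ≈ -415.89)
m*(136/83) = -509048/(9*83) = -3743/9*136/83 = -509048/747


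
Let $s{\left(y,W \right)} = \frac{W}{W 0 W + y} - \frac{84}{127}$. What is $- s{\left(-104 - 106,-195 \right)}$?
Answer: $- \frac{475}{1778} \approx -0.26715$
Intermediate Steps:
$s{\left(y,W \right)} = - \frac{84}{127} + \frac{W}{y}$ ($s{\left(y,W \right)} = \frac{W}{W 0 + y} - \frac{84}{127} = \frac{W}{0 + y} - \frac{84}{127} = \frac{W}{y} - \frac{84}{127} = - \frac{84}{127} + \frac{W}{y}$)
$- s{\left(-104 - 106,-195 \right)} = - (- \frac{84}{127} - \frac{195}{-104 - 106}) = - (- \frac{84}{127} - \frac{195}{-210}) = - (- \frac{84}{127} - - \frac{13}{14}) = - (- \frac{84}{127} + \frac{13}{14}) = \left(-1\right) \frac{475}{1778} = - \frac{475}{1778}$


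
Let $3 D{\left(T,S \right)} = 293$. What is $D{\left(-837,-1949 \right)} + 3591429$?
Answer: $\frac{10774580}{3} \approx 3.5915 \cdot 10^{6}$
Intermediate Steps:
$D{\left(T,S \right)} = \frac{293}{3}$ ($D{\left(T,S \right)} = \frac{1}{3} \cdot 293 = \frac{293}{3}$)
$D{\left(-837,-1949 \right)} + 3591429 = \frac{293}{3} + 3591429 = \frac{10774580}{3}$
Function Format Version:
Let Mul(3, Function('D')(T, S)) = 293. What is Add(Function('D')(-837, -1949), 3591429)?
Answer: Rational(10774580, 3) ≈ 3.5915e+6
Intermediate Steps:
Function('D')(T, S) = Rational(293, 3) (Function('D')(T, S) = Mul(Rational(1, 3), 293) = Rational(293, 3))
Add(Function('D')(-837, -1949), 3591429) = Add(Rational(293, 3), 3591429) = Rational(10774580, 3)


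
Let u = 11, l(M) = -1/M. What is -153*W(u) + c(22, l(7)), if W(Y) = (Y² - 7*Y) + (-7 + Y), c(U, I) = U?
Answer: -7322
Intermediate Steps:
W(Y) = -7 + Y² - 6*Y
-153*W(u) + c(22, l(7)) = -153*(-7 + 11² - 6*11) + 22 = -153*(-7 + 121 - 66) + 22 = -153*48 + 22 = -7344 + 22 = -7322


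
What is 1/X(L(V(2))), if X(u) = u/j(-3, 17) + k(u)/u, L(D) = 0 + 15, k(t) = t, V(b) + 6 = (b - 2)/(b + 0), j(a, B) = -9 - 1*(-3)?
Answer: -⅔ ≈ -0.66667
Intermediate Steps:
j(a, B) = -6 (j(a, B) = -9 + 3 = -6)
V(b) = -6 + (-2 + b)/b (V(b) = -6 + (b - 2)/(b + 0) = -6 + (-2 + b)/b)
L(D) = 15
X(u) = 1 - u/6 (X(u) = u/(-6) + u/u = u*(-⅙) + 1 = -u/6 + 1 = 1 - u/6)
1/X(L(V(2))) = 1/(1 - ⅙*15) = 1/(1 - 5/2) = 1/(-3/2) = -⅔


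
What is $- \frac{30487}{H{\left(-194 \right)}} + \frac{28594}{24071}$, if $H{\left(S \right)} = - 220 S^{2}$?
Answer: $\frac{237489885057}{199305954320} \approx 1.1916$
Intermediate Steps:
$- \frac{30487}{H{\left(-194 \right)}} + \frac{28594}{24071} = - \frac{30487}{\left(-220\right) \left(-194\right)^{2}} + \frac{28594}{24071} = - \frac{30487}{\left(-220\right) 37636} + 28594 \cdot \frac{1}{24071} = - \frac{30487}{-8279920} + \frac{28594}{24071} = \left(-30487\right) \left(- \frac{1}{8279920}\right) + \frac{28594}{24071} = \frac{30487}{8279920} + \frac{28594}{24071} = \frac{237489885057}{199305954320}$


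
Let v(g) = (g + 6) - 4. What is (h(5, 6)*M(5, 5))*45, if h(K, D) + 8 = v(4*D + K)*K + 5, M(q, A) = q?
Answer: 34200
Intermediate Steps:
v(g) = 2 + g (v(g) = (6 + g) - 4 = 2 + g)
h(K, D) = -3 + K*(2 + K + 4*D) (h(K, D) = -8 + ((2 + (4*D + K))*K + 5) = -8 + ((2 + (K + 4*D))*K + 5) = -8 + ((2 + K + 4*D)*K + 5) = -8 + (K*(2 + K + 4*D) + 5) = -8 + (5 + K*(2 + K + 4*D)) = -3 + K*(2 + K + 4*D))
(h(5, 6)*M(5, 5))*45 = ((-3 + 5*(2 + 5 + 4*6))*5)*45 = ((-3 + 5*(2 + 5 + 24))*5)*45 = ((-3 + 5*31)*5)*45 = ((-3 + 155)*5)*45 = (152*5)*45 = 760*45 = 34200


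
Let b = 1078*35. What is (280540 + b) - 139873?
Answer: 178397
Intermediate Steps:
b = 37730
(280540 + b) - 139873 = (280540 + 37730) - 139873 = 318270 - 139873 = 178397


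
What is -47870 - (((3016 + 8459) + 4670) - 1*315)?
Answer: -63700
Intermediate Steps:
-47870 - (((3016 + 8459) + 4670) - 1*315) = -47870 - ((11475 + 4670) - 315) = -47870 - (16145 - 315) = -47870 - 1*15830 = -47870 - 15830 = -63700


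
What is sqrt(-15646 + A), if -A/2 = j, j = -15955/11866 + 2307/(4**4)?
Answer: I*sqrt(141129375665270)/94928 ≈ 125.15*I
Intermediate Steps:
j = 11645191/1518848 (j = -15955*1/11866 + 2307/256 = -15955/11866 + 2307*(1/256) = -15955/11866 + 2307/256 = 11645191/1518848 ≈ 7.6671)
A = -11645191/759424 (A = -2*11645191/1518848 = -11645191/759424 ≈ -15.334)
sqrt(-15646 + A) = sqrt(-15646 - 11645191/759424) = sqrt(-11893593095/759424) = I*sqrt(141129375665270)/94928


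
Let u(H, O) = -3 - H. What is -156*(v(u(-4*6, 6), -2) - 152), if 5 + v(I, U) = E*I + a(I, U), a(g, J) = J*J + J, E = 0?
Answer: 24180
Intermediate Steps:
a(g, J) = J + J² (a(g, J) = J² + J = J + J²)
v(I, U) = -5 + U*(1 + U) (v(I, U) = -5 + (0*I + U*(1 + U)) = -5 + (0 + U*(1 + U)) = -5 + U*(1 + U))
-156*(v(u(-4*6, 6), -2) - 152) = -156*((-5 - 2*(1 - 2)) - 152) = -156*((-5 - 2*(-1)) - 152) = -156*((-5 + 2) - 152) = -156*(-3 - 152) = -156*(-155) = -1*(-24180) = 24180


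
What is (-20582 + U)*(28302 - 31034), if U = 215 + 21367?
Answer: -2732000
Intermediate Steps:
U = 21582
(-20582 + U)*(28302 - 31034) = (-20582 + 21582)*(28302 - 31034) = 1000*(-2732) = -2732000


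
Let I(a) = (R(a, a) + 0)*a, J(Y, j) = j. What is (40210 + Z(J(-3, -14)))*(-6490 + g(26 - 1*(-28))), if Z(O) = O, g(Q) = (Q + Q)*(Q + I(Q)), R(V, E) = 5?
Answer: 1145666392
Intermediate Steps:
I(a) = 5*a (I(a) = (5 + 0)*a = 5*a)
g(Q) = 12*Q² (g(Q) = (Q + Q)*(Q + 5*Q) = (2*Q)*(6*Q) = 12*Q²)
(40210 + Z(J(-3, -14)))*(-6490 + g(26 - 1*(-28))) = (40210 - 14)*(-6490 + 12*(26 - 1*(-28))²) = 40196*(-6490 + 12*(26 + 28)²) = 40196*(-6490 + 12*54²) = 40196*(-6490 + 12*2916) = 40196*(-6490 + 34992) = 40196*28502 = 1145666392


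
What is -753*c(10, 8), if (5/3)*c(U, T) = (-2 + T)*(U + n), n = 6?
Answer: -216864/5 ≈ -43373.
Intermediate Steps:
c(U, T) = 3*(-2 + T)*(6 + U)/5 (c(U, T) = 3*((-2 + T)*(U + 6))/5 = 3*((-2 + T)*(6 + U))/5 = 3*(-2 + T)*(6 + U)/5)
-753*c(10, 8) = -753*(-36/5 - 6/5*10 + (18/5)*8 + (3/5)*8*10) = -753*(-36/5 - 12 + 144/5 + 48) = -753*288/5 = -216864/5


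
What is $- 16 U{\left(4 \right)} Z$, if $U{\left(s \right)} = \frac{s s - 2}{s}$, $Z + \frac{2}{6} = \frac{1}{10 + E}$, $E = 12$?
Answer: $\frac{532}{33} \approx 16.121$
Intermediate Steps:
$Z = - \frac{19}{66}$ ($Z = - \frac{1}{3} + \frac{1}{10 + 12} = - \frac{1}{3} + \frac{1}{22} = - \frac{19}{66} \approx -0.28788$)
$U{\left(s \right)} = \frac{-2 + s^{2}}{s}$ ($U{\left(s \right)} = \frac{s^{2} - 2}{s} = \frac{-2 + s^{2}}{s}$)
$- 16 U{\left(4 \right)} Z = - 16 \left(4 - \frac{2}{4}\right) \left(- \frac{19}{66}\right) = - 16 \left(4 - \frac{1}{2}\right) \left(- \frac{19}{66}\right) = \left(-16\right) \frac{7}{2} \left(- \frac{19}{66}\right) = \left(-56\right) \left(- \frac{19}{66}\right) = \frac{532}{33}$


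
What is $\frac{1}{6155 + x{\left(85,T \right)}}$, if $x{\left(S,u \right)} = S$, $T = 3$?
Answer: $\frac{1}{6240} \approx 0.00016026$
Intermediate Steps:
$\frac{1}{6155 + x{\left(85,T \right)}} = \frac{1}{6155 + 85} = \frac{1}{6240}$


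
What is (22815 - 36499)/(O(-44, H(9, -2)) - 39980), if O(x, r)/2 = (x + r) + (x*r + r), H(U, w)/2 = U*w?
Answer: 3421/9261 ≈ 0.36940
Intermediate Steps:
H(U, w) = 2*U*w (H(U, w) = 2*(U*w) = 2*U*w)
O(x, r) = 2*x + 4*r + 2*r*x (O(x, r) = 2*((x + r) + (x*r + r)) = 2*((r + x) + (r*x + r)) = 2*((r + x) + (r + r*x)) = 2*(x + 2*r + r*x) = 2*x + 4*r + 2*r*x)
(22815 - 36499)/(O(-44, H(9, -2)) - 39980) = (22815 - 36499)/((2*(-44) + 4*(2*9*(-2)) + 2*(2*9*(-2))*(-44)) - 39980) = -13684/((-88 + 4*(-36) + 2*(-36)*(-44)) - 39980) = -13684/((-88 - 144 + 3168) - 39980) = -13684/(2936 - 39980) = -13684/(-37044) = -13684*(-1/37044) = 3421/9261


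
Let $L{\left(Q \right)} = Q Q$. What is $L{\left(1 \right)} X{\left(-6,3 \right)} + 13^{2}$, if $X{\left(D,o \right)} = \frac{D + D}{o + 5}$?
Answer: $\frac{335}{2} \approx 167.5$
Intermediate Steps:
$X{\left(D,o \right)} = \frac{2 D}{5 + o}$
$L{\left(Q \right)} = Q^{2}$
$L{\left(1 \right)} X{\left(-6,3 \right)} + 13^{2} = 1^{2} \cdot 2 \left(-6\right) \frac{1}{5 + 3} + 13^{2} = 1 \cdot 2 \left(-6\right) \frac{1}{8} + 169 = 1 \left(- \frac{3}{2}\right) + 169 = - \frac{3}{2} + 169 = \frac{335}{2}$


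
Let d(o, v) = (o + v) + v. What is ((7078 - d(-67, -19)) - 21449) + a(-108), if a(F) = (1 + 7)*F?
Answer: -15130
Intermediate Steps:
d(o, v) = o + 2*v
a(F) = 8*F
((7078 - d(-67, -19)) - 21449) + a(-108) = ((7078 - (-67 + 2*(-19))) - 21449) + 8*(-108) = ((7078 - (-67 - 38)) - 21449) - 864 = ((7078 - 1*(-105)) - 21449) - 864 = ((7078 + 105) - 21449) - 864 = (7183 - 21449) - 864 = -14266 - 864 = -15130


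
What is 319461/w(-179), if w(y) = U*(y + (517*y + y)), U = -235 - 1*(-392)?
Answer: -106487/4861819 ≈ -0.021903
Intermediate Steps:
U = 157 (U = -235 + 392 = 157)
w(y) = 81483*y (w(y) = 157*(y + (517*y + y)) = 157*(y + 518*y) = 157*(519*y) = 81483*y)
319461/w(-179) = 319461/((81483*(-179))) = 319461/(-14585457) = 319461*(-1/14585457) = -106487/4861819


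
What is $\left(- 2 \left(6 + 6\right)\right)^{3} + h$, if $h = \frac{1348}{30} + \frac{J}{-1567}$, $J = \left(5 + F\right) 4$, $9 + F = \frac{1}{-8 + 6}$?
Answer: $- \frac{323876692}{23505} \approx -13779.0$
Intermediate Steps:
$F = - \frac{19}{2}$ ($F = -9 + \frac{1}{-8 + 6} = -9 + \frac{1}{-2} = -9 - \frac{1}{2} = - \frac{19}{2} \approx -9.5$)
$J = -18$ ($J = \left(5 - \frac{19}{2}\right) 4 = \left(- \frac{9}{2}\right) 4 = -18$)
$h = \frac{1056428}{23505}$ ($h = \frac{1348}{30} - \frac{18}{-1567} = 1348 \cdot \frac{1}{30} - - \frac{18}{1567} = \frac{674}{15} + \frac{18}{1567} = \frac{1056428}{23505} \approx 44.945$)
$\left(- 2 \left(6 + 6\right)\right)^{3} + h = \left(- 2 \left(6 + 6\right)\right)^{3} + \frac{1056428}{23505} = \left(\left(-2\right) 12\right)^{3} + \frac{1056428}{23505} = \left(-24\right)^{3} + \frac{1056428}{23505} = -13824 + \frac{1056428}{23505} = - \frac{323876692}{23505}$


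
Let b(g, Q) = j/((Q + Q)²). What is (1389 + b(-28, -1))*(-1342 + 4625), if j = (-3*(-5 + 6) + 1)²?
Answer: 4563370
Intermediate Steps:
j = 4 (j = (-3*1 + 1)² = (-3 + 1)² = (-2)² = 4)
b(g, Q) = Q⁻² (b(g, Q) = 4/((Q + Q)²) = 4/((2*Q)²) = 4/((4*Q²)) = 4*(1/(4*Q²)) = Q⁻²)
(1389 + b(-28, -1))*(-1342 + 4625) = (1389 + (-1)⁻²)*(-1342 + 4625) = (1389 + 1)*3283 = 1390*3283 = 4563370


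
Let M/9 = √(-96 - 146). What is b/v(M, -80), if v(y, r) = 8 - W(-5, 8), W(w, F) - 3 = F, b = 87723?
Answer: -29241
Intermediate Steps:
W(w, F) = 3 + F
M = 99*I*√2 (M = 9*√(-96 - 146) = 9*√(-242) = 9*(11*I*√2) = 99*I*√2 ≈ 140.01*I)
v(y, r) = -3 (v(y, r) = 8 - (3 + 8) = 8 - 1*11 = 8 - 11 = -3)
b/v(M, -80) = 87723/(-3) = 87723*(-⅓) = -29241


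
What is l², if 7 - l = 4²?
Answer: 81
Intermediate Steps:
l = -9 (l = 7 - 1*4² = 7 - 1*16 = 7 - 16 = -9)
l² = (-9)² = 81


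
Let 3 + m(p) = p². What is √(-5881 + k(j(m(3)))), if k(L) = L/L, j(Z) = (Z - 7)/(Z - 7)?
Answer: 14*I*√30 ≈ 76.681*I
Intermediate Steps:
m(p) = -3 + p²
j(Z) = 1 (j(Z) = (-7 + Z)/(-7 + Z) = 1)
k(L) = 1
√(-5881 + k(j(m(3)))) = √(-5881 + 1) = √(-5880) = 14*I*√30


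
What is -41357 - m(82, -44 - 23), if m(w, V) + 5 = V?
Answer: -41285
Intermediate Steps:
m(w, V) = -5 + V
-41357 - m(82, -44 - 23) = -41357 - (-5 + (-44 - 23)) = -41357 - (-5 - 67) = -41357 - 1*(-72) = -41357 + 72 = -41285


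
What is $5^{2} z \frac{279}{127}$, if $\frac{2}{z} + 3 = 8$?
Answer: $\frac{2790}{127} \approx 21.969$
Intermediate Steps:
$z = \frac{2}{5}$ ($z = \frac{2}{-3 + 8} = \frac{2}{5} \approx 0.4$)
$5^{2} z \frac{279}{127} = 5^{2} \cdot \frac{2}{5} \cdot \frac{279}{127} = 25 \cdot \frac{2}{5} \cdot 279 \cdot \frac{1}{127} = 10 \cdot \frac{279}{127} = \frac{2790}{127}$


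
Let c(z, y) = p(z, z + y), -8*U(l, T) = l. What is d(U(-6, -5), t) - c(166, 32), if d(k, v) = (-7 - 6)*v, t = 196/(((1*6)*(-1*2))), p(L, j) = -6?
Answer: 655/3 ≈ 218.33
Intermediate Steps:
U(l, T) = -l/8
c(z, y) = -6
t = -49/3 (t = 196/((6*(-2))) = 196/(-12) = 196*(-1/12) = -49/3 ≈ -16.333)
d(k, v) = -13*v
d(U(-6, -5), t) - c(166, 32) = -13*(-49/3) - 1*(-6) = 637/3 + 6 = 655/3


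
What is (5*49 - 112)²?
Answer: 17689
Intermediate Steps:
(5*49 - 112)² = (245 - 112)² = 133² = 17689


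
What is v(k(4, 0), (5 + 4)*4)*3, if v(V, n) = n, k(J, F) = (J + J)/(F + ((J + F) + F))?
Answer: 108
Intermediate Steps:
k(J, F) = 2*J/(J + 3*F) (k(J, F) = (2*J)/(F + ((F + J) + F)) = (2*J)/(F + (J + 2*F)) = (2*J)/(J + 3*F) = 2*J/(J + 3*F))
v(k(4, 0), (5 + 4)*4)*3 = ((5 + 4)*4)*3 = (9*4)*3 = 36*3 = 108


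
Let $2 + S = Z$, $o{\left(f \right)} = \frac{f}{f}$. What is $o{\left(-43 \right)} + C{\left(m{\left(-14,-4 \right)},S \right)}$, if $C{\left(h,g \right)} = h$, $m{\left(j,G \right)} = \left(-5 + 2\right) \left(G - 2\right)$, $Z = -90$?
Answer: $19$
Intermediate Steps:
$o{\left(f \right)} = 1$
$S = -92$ ($S = -2 - 90 = -92$)
$m{\left(j,G \right)} = 6 - 3 G$ ($m{\left(j,G \right)} = - 3 \left(-2 + G\right) = 6 - 3 G$)
$o{\left(-43 \right)} + C{\left(m{\left(-14,-4 \right)},S \right)} = 1 + \left(6 - -12\right) = 1 + \left(6 + 12\right) = 1 + 18 = 19$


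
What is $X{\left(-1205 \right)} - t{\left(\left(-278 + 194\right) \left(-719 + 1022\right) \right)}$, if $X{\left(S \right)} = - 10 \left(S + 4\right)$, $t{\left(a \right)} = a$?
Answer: $37462$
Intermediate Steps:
$X{\left(S \right)} = -40 - 10 S$ ($X{\left(S \right)} = - 10 \left(4 + S\right) = -40 - 10 S$)
$X{\left(-1205 \right)} - t{\left(\left(-278 + 194\right) \left(-719 + 1022\right) \right)} = \left(-40 - -12050\right) - \left(-278 + 194\right) \left(-719 + 1022\right) = \left(-40 + 12050\right) - \left(-84\right) 303 = 12010 - -25452 = 12010 + 25452 = 37462$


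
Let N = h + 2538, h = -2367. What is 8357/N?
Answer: 8357/171 ≈ 48.871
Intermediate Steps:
N = 171 (N = -2367 + 2538 = 171)
8357/N = 8357/171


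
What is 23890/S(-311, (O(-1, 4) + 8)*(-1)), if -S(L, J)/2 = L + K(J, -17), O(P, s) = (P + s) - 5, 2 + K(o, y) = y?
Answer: 2389/66 ≈ 36.197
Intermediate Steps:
K(o, y) = -2 + y
O(P, s) = -5 + P + s
S(L, J) = 38 - 2*L (S(L, J) = -2*(L + (-2 - 17)) = -2*(L - 19) = -2*(-19 + L) = 38 - 2*L)
23890/S(-311, (O(-1, 4) + 8)*(-1)) = 23890/(38 - 2*(-311)) = 23890/(38 + 622) = 23890/660 = 23890*(1/660) = 2389/66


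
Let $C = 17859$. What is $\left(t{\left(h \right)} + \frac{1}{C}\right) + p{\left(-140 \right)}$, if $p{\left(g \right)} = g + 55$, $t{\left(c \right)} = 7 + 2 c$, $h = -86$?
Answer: $- \frac{4464749}{17859} \approx -250.0$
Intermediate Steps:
$p{\left(g \right)} = 55 + g$
$\left(t{\left(h \right)} + \frac{1}{C}\right) + p{\left(-140 \right)} = \left(\left(7 + 2 \left(-86\right)\right) + \frac{1}{17859}\right) + \left(55 - 140\right) = \left(\left(7 - 172\right) + \frac{1}{17859}\right) - 85 = \left(-165 + \frac{1}{17859}\right) - 85 = - \frac{2946734}{17859} - 85 = - \frac{4464749}{17859}$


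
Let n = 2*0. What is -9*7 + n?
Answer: -63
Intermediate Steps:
n = 0
-9*7 + n = -9*7 + 0 = -63 + 0 = -63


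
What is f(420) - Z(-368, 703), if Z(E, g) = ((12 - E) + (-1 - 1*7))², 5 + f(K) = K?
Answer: -137969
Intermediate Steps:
f(K) = -5 + K
Z(E, g) = (4 - E)² (Z(E, g) = ((12 - E) + (-1 - 7))² = ((12 - E) - 8)² = (4 - E)²)
f(420) - Z(-368, 703) = (-5 + 420) - (-4 - 368)² = 415 - 1*(-372)² = 415 - 1*138384 = 415 - 138384 = -137969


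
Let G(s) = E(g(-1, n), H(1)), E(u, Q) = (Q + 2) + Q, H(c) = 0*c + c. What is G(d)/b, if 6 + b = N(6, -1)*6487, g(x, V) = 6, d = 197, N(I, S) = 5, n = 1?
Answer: 4/32429 ≈ 0.00012335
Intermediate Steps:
b = 32429 (b = -6 + 5*6487 = -6 + 32435 = 32429)
H(c) = c (H(c) = 0 + c = c)
E(u, Q) = 2 + 2*Q (E(u, Q) = (2 + Q) + Q = 2 + 2*Q)
G(s) = 4 (G(s) = 2 + 2*1 = 2 + 2 = 4)
G(d)/b = 4/32429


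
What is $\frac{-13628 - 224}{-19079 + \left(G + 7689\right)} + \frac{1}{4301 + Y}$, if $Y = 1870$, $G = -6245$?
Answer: $\frac{85498327}{108825585} \approx 0.78565$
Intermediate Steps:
$\frac{-13628 - 224}{-19079 + \left(G + 7689\right)} + \frac{1}{4301 + Y} = \frac{-13628 - 224}{-19079 + \left(-6245 + 7689\right)} + \frac{1}{4301 + 1870} = - \frac{13852}{-19079 + 1444} + \frac{1}{6171} = - \frac{13852}{-17635} + \frac{1}{6171} = \left(-13852\right) \left(- \frac{1}{17635}\right) + \frac{1}{6171} = \frac{13852}{17635} + \frac{1}{6171} = \frac{85498327}{108825585}$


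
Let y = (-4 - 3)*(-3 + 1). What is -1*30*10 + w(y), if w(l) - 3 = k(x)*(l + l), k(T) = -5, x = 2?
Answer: -437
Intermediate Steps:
y = 14 (y = -7*(-2) = 14)
w(l) = 3 - 10*l (w(l) = 3 - 5*(l + l) = 3 - 10*l)
-1*30*10 + w(y) = -1*30*10 + (3 - 10*14) = -30*10 + (3 - 140) = -300 - 137 = -437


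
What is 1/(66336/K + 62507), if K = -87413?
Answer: 87413/5463858055 ≈ 1.5998e-5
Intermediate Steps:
1/(66336/K + 62507) = 1/(66336/(-87413) + 62507) = 1/(66336*(-1/87413) + 62507) = 1/(-66336/87413 + 62507) = 1/(5463858055/87413) = 87413/5463858055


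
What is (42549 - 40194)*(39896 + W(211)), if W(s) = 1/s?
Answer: 19824524235/211 ≈ 9.3955e+7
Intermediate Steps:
(42549 - 40194)*(39896 + W(211)) = (42549 - 40194)*(39896 + 1/211) = 2355*(39896 + 1/211) = 2355*(8418057/211) = 19824524235/211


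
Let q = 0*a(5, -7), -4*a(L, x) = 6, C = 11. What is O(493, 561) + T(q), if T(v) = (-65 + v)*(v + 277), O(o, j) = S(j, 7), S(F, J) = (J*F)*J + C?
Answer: 9495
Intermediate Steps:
a(L, x) = -3/2 (a(L, x) = -¼*6 = -3/2)
q = 0 (q = 0*(-3/2) = 0)
S(F, J) = 11 + F*J² (S(F, J) = (J*F)*J + 11 = (F*J)*J + 11 = F*J² + 11 = 11 + F*J²)
O(o, j) = 11 + 49*j (O(o, j) = 11 + j*7² = 11 + j*49 = 11 + 49*j)
T(v) = (-65 + v)*(277 + v)
O(493, 561) + T(q) = (11 + 49*561) + (-18005 + 0² + 212*0) = (11 + 27489) + (-18005 + 0 + 0) = 27500 - 18005 = 9495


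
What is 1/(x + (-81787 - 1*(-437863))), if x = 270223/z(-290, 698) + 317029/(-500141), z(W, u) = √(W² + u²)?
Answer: 50885507532516817600568/18119057459466538425863839327 - 135187713630606926*√142826/18119057459466538425863839327 ≈ 2.8056e-6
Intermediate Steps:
x = -317029/500141 + 270223*√142826/285652 (x = 270223/(√((-290)² + 698²)) + 317029/(-500141) = 270223/(√(84100 + 487204)) + 317029*(-1/500141) = 270223/(√571304) - 317029/500141 = 270223/((2*√142826)) - 317029/500141 = 270223*(√142826/285652) - 317029/500141 = 270223*√142826/285652 - 317029/500141 = -317029/500141 + 270223*√142826/285652 ≈ 356.88)
1/(x + (-81787 - 1*(-437863))) = 1/((-317029/500141 + 270223*√142826/285652) + (-81787 - 1*(-437863))) = 1/((-317029/500141 + 270223*√142826/285652) + (-81787 + 437863)) = 1/((-317029/500141 + 270223*√142826/285652) + 356076) = 1/(178087889687/500141 + 270223*√142826/285652)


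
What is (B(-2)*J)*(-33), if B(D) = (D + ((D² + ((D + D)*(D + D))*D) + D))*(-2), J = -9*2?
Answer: 38016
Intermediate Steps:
J = -18
B(D) = -8*D³ - 4*D - 2*D² (B(D) = (D + ((D² + ((2*D)*(2*D))*D) + D))*(-2) = (D + ((D² + (4*D²)*D) + D))*(-2) = (D + ((D² + 4*D³) + D))*(-2) = (D + (D + D² + 4*D³))*(-2) = (D² + 2*D + 4*D³)*(-2) = -8*D³ - 4*D - 2*D²)
(B(-2)*J)*(-33) = (-2*(-2)*(2 - 2 + 4*(-2)²)*(-18))*(-33) = (-2*(-2)*(2 - 2 + 4*4)*(-18))*(-33) = (-2*(-2)*(2 - 2 + 16)*(-18))*(-33) = (-2*(-2)*16*(-18))*(-33) = (64*(-18))*(-33) = -1152*(-33) = 38016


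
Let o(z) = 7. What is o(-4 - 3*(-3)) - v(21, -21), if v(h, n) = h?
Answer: -14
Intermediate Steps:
o(-4 - 3*(-3)) - v(21, -21) = 7 - 1*21 = 7 - 21 = -14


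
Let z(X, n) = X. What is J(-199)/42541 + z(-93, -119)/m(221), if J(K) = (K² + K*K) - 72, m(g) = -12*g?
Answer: 71269691/37606244 ≈ 1.8952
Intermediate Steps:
J(K) = -72 + 2*K² (J(K) = (K² + K²) - 72 = 2*K² - 72 = -72 + 2*K²)
J(-199)/42541 + z(-93, -119)/m(221) = (-72 + 2*(-199)²)/42541 - 93/((-12*221)) = (-72 + 2*39601)*(1/42541) - 93/(-2652) = (-72 + 79202)*(1/42541) - 93*(-1/2652) = 79130*(1/42541) + 31/884 = 79130/42541 + 31/884 = 71269691/37606244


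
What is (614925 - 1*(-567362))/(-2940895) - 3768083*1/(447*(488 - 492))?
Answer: 11079422525129/5258320260 ≈ 2107.0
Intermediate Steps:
(614925 - 1*(-567362))/(-2940895) - 3768083*1/(447*(488 - 492)) = (614925 + 567362)*(-1/2940895) - 3768083/((-4*447)) = 1182287*(-1/2940895) - 3768083/(-1788) = -1182287/2940895 - 3768083*(-1/1788) = -1182287/2940895 + 3768083/1788 = 11079422525129/5258320260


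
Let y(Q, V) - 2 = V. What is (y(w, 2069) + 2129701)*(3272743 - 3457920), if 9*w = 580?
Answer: -394755143644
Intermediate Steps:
w = 580/9 (w = (⅑)*580 = 580/9 ≈ 64.444)
y(Q, V) = 2 + V
(y(w, 2069) + 2129701)*(3272743 - 3457920) = ((2 + 2069) + 2129701)*(3272743 - 3457920) = (2071 + 2129701)*(-185177) = 2131772*(-185177) = -394755143644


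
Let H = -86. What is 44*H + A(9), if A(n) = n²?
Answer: -3703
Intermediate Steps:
44*H + A(9) = 44*(-86) + 9² = -3784 + 81 = -3703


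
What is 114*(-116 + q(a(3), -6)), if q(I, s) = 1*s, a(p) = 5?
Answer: -13908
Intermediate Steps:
q(I, s) = s
114*(-116 + q(a(3), -6)) = 114*(-116 - 6) = 114*(-122) = -13908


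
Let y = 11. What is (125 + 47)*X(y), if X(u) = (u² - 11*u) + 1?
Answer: 172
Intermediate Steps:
X(u) = 1 + u² - 11*u
(125 + 47)*X(y) = (125 + 47)*(1 + 11² - 11*11) = 172*(1 + 121 - 121) = 172*1 = 172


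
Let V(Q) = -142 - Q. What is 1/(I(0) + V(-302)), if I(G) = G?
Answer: 1/160 ≈ 0.0062500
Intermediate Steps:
1/(I(0) + V(-302)) = 1/(0 + (-142 - 1*(-302))) = 1/(0 + (-142 + 302)) = 1/(0 + 160) = 1/160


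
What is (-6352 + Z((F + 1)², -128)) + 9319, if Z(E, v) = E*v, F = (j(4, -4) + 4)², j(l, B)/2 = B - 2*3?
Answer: -8451305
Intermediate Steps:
j(l, B) = -12 + 2*B (j(l, B) = 2*(B - 2*3) = 2*(B - 6) = 2*(-6 + B) = -12 + 2*B)
F = 256 (F = ((-12 + 2*(-4)) + 4)² = ((-12 - 8) + 4)² = (-20 + 4)² = (-16)² = 256)
(-6352 + Z((F + 1)², -128)) + 9319 = (-6352 + (256 + 1)²*(-128)) + 9319 = (-6352 + 257²*(-128)) + 9319 = (-6352 + 66049*(-128)) + 9319 = (-6352 - 8454272) + 9319 = -8460624 + 9319 = -8451305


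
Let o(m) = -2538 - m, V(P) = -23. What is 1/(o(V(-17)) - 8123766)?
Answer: -1/8126281 ≈ -1.2306e-7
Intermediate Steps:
1/(o(V(-17)) - 8123766) = 1/((-2538 - 1*(-23)) - 8123766) = 1/((-2538 + 23) - 8123766) = 1/(-2515 - 8123766) = 1/(-8126281) = -1/8126281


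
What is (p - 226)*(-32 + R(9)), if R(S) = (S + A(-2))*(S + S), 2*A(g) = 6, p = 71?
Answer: -28520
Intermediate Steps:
A(g) = 3 (A(g) = (½)*6 = 3)
R(S) = 2*S*(3 + S) (R(S) = (S + 3)*(S + S) = (3 + S)*(2*S) = 2*S*(3 + S))
(p - 226)*(-32 + R(9)) = (71 - 226)*(-32 + 2*9*(3 + 9)) = -155*(-32 + 2*9*12) = -155*(-32 + 216) = -155*184 = -28520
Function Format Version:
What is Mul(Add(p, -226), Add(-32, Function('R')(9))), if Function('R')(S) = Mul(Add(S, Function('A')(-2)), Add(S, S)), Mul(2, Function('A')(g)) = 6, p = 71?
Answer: -28520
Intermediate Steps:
Function('A')(g) = 3 (Function('A')(g) = Mul(Rational(1, 2), 6) = 3)
Function('R')(S) = Mul(2, S, Add(3, S)) (Function('R')(S) = Mul(Add(S, 3), Add(S, S)) = Mul(Add(3, S), Mul(2, S)) = Mul(2, S, Add(3, S)))
Mul(Add(p, -226), Add(-32, Function('R')(9))) = Mul(Add(71, -226), Add(-32, Mul(2, 9, Add(3, 9)))) = Mul(-155, Add(-32, Mul(2, 9, 12))) = Mul(-155, Add(-32, 216)) = Mul(-155, 184) = -28520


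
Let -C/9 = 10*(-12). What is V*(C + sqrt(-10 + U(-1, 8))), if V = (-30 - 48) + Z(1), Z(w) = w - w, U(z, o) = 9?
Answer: -84240 - 78*I ≈ -84240.0 - 78.0*I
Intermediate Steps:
Z(w) = 0
C = 1080 (C = -90*(-12) = -9*(-120) = 1080)
V = -78 (V = (-30 - 48) + 0 = -78 + 0 = -78)
V*(C + sqrt(-10 + U(-1, 8))) = -78*(1080 + sqrt(-10 + 9)) = -78*(1080 + sqrt(-1)) = -78*(1080 + I) = -84240 - 78*I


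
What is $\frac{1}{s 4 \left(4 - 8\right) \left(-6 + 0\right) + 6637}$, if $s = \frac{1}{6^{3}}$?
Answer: $\frac{9}{59737} \approx 0.00015066$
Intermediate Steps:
$s = \frac{1}{216} \approx 0.0046296$
$\frac{1}{s 4 \left(4 - 8\right) \left(-6 + 0\right) + 6637} = \frac{1}{\frac{1}{216} \cdot 4 \left(4 - 8\right) \left(-6 + 0\right) + 6637} = \frac{1}{\frac{\left(-4\right) \left(-6\right)}{54} + 6637} = \frac{1}{\frac{1}{54} \cdot 24 + 6637} = \frac{1}{\frac{4}{9} + 6637} = \frac{1}{\frac{59737}{9}} = \frac{9}{59737}$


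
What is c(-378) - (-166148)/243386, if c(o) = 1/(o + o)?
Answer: 62682251/91999908 ≈ 0.68133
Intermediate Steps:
c(o) = 1/(2*o)
c(-378) - (-166148)/243386 = (½)/(-378) - (-166148)/243386 = (½)*(-1/378) - (-166148)/243386 = -1/756 - 1*(-83074/121693) = -1/756 + 83074/121693 = 62682251/91999908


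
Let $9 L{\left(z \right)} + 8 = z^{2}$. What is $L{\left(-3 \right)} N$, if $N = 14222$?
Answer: $\frac{14222}{9} \approx 1580.2$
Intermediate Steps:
$L{\left(z \right)} = - \frac{8}{9} + \frac{z^{2}}{9}$
$L{\left(-3 \right)} N = \left(- \frac{8}{9} + \frac{\left(-3\right)^{2}}{9}\right) 14222 = \left(- \frac{8}{9} + \frac{1}{9} \cdot 9\right) 14222 = \left(- \frac{8}{9} + 1\right) 14222 = \frac{1}{9} \cdot 14222 = \frac{14222}{9}$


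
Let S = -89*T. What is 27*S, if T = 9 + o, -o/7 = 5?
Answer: 62478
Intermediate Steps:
o = -35 (o = -7*5 = -35)
T = -26 (T = 9 - 35 = -26)
S = 2314 (S = -89*(-26) = 2314)
27*S = 27*2314 = 62478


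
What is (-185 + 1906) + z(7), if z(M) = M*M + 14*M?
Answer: 1868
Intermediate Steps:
z(M) = M**2 + 14*M
(-185 + 1906) + z(7) = (-185 + 1906) + 7*(14 + 7) = 1721 + 7*21 = 1721 + 147 = 1868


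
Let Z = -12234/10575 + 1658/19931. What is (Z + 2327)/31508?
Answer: 163412081257/2213650466700 ≈ 0.073820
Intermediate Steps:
Z = -75434168/70256775 (Z = -12234*1/10575 + 1658*(1/19931) = -4078/3525 + 1658/19931 = -75434168/70256775 ≈ -1.0737)
(Z + 2327)/31508 = (-75434168/70256775 + 2327)/31508 = (163412081257/70256775)*(1/31508) = 163412081257/2213650466700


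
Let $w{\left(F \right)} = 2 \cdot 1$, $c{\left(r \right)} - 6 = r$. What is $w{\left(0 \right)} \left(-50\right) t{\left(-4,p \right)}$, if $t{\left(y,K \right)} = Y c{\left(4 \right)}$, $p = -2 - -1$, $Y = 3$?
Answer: $-3000$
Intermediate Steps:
$c{\left(r \right)} = 6 + r$
$w{\left(F \right)} = 2$
$p = -1$ ($p = -2 + 1 = -1$)
$t{\left(y,K \right)} = 30$ ($t{\left(y,K \right)} = 3 \left(6 + 4\right) = 3 \cdot 10 = 30$)
$w{\left(0 \right)} \left(-50\right) t{\left(-4,p \right)} = 2 \left(-50\right) 30 = \left(-100\right) 30 = -3000$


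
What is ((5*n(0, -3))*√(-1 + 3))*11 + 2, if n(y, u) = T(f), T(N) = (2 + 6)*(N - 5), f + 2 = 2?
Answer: 2 - 2200*√2 ≈ -3109.3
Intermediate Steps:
f = 0 (f = -2 + 2 = 0)
T(N) = -40 + 8*N (T(N) = 8*(-5 + N) = -40 + 8*N)
n(y, u) = -40 (n(y, u) = -40 + 8*0 = -40 + 0 = -40)
((5*n(0, -3))*√(-1 + 3))*11 + 2 = ((5*(-40))*√(-1 + 3))*11 + 2 = -200*√2*11 + 2 = -2200*√2 + 2 = 2 - 2200*√2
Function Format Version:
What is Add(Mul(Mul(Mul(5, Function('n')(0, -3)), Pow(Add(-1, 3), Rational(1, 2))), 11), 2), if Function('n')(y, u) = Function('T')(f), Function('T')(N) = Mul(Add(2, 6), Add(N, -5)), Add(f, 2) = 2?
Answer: Add(2, Mul(-2200, Pow(2, Rational(1, 2)))) ≈ -3109.3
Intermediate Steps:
f = 0 (f = Add(-2, 2) = 0)
Function('T')(N) = Add(-40, Mul(8, N)) (Function('T')(N) = Mul(8, Add(-5, N)) = Add(-40, Mul(8, N)))
Function('n')(y, u) = -40 (Function('n')(y, u) = Add(-40, Mul(8, 0)) = Add(-40, 0) = -40)
Add(Mul(Mul(Mul(5, Function('n')(0, -3)), Pow(Add(-1, 3), Rational(1, 2))), 11), 2) = Add(Mul(Mul(Mul(5, -40), Pow(Add(-1, 3), Rational(1, 2))), 11), 2) = Add(Mul(Mul(-200, Pow(2, Rational(1, 2))), 11), 2) = Add(Mul(-2200, Pow(2, Rational(1, 2))), 2) = Add(2, Mul(-2200, Pow(2, Rational(1, 2))))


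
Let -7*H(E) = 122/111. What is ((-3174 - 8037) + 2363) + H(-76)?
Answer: -6875018/777 ≈ -8848.2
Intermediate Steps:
H(E) = -122/777 (H(E) = -122/(7*111) = -⅐*122/111 = -122/777)
((-3174 - 8037) + 2363) + H(-76) = ((-3174 - 8037) + 2363) - 122/777 = (-11211 + 2363) - 122/777 = -8848 - 122/777 = -6875018/777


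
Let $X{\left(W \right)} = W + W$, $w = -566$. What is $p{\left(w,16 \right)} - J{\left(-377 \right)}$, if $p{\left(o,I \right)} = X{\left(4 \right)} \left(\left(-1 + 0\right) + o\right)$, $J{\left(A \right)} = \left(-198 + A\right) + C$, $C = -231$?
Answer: $-3730$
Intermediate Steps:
$X{\left(W \right)} = 2 W$
$J{\left(A \right)} = -429 + A$ ($J{\left(A \right)} = \left(-198 + A\right) - 231 = -429 + A$)
$p{\left(o,I \right)} = -8 + 8 o$ ($p{\left(o,I \right)} = 2 \cdot 4 \left(\left(-1 + 0\right) + o\right) = 8 \left(-1 + o\right) = -8 + 8 o$)
$p{\left(w,16 \right)} - J{\left(-377 \right)} = \left(-8 + 8 \left(-566\right)\right) - \left(-429 - 377\right) = \left(-8 - 4528\right) - -806 = -4536 + 806 = -3730$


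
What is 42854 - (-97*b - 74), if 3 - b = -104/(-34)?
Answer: 729679/17 ≈ 42922.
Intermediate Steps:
b = -1/17 (b = 3 - (-104)/(-34) = 3 - (-104)*(-1)/34 = 3 - 1*52/17 = 3 - 52/17 = -1/17 ≈ -0.058824)
42854 - (-97*b - 74) = 42854 - (-97*(-1/17) - 74) = 42854 - (97/17 - 74) = 42854 - 1*(-1161/17) = 42854 + 1161/17 = 729679/17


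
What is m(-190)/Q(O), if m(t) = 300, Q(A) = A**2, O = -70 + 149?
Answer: 300/6241 ≈ 0.048069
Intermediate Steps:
O = 79
m(-190)/Q(O) = 300/(79**2) = 300/6241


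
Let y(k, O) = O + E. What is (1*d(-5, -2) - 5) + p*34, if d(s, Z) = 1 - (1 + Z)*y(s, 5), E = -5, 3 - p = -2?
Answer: 166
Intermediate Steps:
p = 5 (p = 3 - 1*(-2) = 3 + 2 = 5)
y(k, O) = -5 + O (y(k, O) = O - 5 = -5 + O)
d(s, Z) = 1 (d(s, Z) = 1 - (1 + Z)*(-5 + 5) = 1 - (1 + Z)*0 = 1 - 1*0 = 1 + 0 = 1)
(1*d(-5, -2) - 5) + p*34 = (1*1 - 5) + 5*34 = (1 - 5) + 170 = -4 + 170 = 166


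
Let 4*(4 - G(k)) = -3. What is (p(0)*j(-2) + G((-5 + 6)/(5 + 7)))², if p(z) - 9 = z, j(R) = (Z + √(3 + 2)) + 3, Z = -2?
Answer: 9505/16 + 495*√5/2 ≈ 1147.5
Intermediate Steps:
j(R) = 1 + √5 (j(R) = (-2 + √(3 + 2)) + 3 = (-2 + √5) + 3 = 1 + √5)
p(z) = 9 + z
G(k) = 19/4 (G(k) = 4 - ¼*(-3) = 4 + ¾ = 19/4)
(p(0)*j(-2) + G((-5 + 6)/(5 + 7)))² = ((9 + 0)*(1 + √5) + 19/4)² = (9*(1 + √5) + 19/4)² = ((9 + 9*√5) + 19/4)² = (55/4 + 9*√5)²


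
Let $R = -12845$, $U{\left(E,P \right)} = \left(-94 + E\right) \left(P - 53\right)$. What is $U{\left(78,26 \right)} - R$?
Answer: $13277$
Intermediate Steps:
$U{\left(E,P \right)} = \left(-94 + E\right) \left(-53 + P\right)$
$U{\left(78,26 \right)} - R = \left(4982 - 2444 - 4134 + 78 \cdot 26\right) - -12845 = \left(4982 - 2444 - 4134 + 2028\right) + 12845 = 432 + 12845 = 13277$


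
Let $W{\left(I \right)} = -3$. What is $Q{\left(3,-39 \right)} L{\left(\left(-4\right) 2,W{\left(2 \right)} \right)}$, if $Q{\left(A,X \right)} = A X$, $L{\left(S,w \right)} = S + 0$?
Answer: $936$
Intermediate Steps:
$L{\left(S,w \right)} = S$
$Q{\left(3,-39 \right)} L{\left(\left(-4\right) 2,W{\left(2 \right)} \right)} = 3 \left(-39\right) \left(\left(-4\right) 2\right) = \left(-117\right) \left(-8\right) = 936$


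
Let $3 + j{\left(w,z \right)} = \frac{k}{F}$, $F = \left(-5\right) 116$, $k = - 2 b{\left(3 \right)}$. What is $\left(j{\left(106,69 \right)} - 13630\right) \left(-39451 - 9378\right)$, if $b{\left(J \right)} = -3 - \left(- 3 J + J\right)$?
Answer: $\frac{193048723043}{290} \approx 6.6568 \cdot 10^{8}$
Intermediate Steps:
$b{\left(J \right)} = -3 + 2 J$ ($b{\left(J \right)} = -3 - - 2 J = -3 + 2 J$)
$k = -6$ ($k = - 2 \left(-3 + 2 \cdot 3\right) = - 2 \left(-3 + 6\right) = \left(-2\right) 3 = -6$)
$F = -580$
$j{\left(w,z \right)} = - \frac{867}{290}$ ($j{\left(w,z \right)} = -3 - \frac{6}{-580} = -3 - - \frac{3}{290} = -3 + \frac{3}{290} = - \frac{867}{290}$)
$\left(j{\left(106,69 \right)} - 13630\right) \left(-39451 - 9378\right) = \left(- \frac{867}{290} - 13630\right) \left(-39451 - 9378\right) = \left(- \frac{3953567}{290}\right) \left(-48829\right) = \frac{193048723043}{290}$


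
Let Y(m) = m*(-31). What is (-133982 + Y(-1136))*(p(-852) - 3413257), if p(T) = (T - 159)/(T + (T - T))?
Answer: 47870134560333/142 ≈ 3.3711e+11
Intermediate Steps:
Y(m) = -31*m
p(T) = (-159 + T)/T (p(T) = (-159 + T)/(T + 0) = (-159 + T)/T)
(-133982 + Y(-1136))*(p(-852) - 3413257) = (-133982 - 31*(-1136))*((-159 - 852)/(-852) - 3413257) = (-133982 + 35216)*(-1/852*(-1011) - 3413257) = -98766*(337/284 - 3413257) = -98766*(-969364651/284) = 47870134560333/142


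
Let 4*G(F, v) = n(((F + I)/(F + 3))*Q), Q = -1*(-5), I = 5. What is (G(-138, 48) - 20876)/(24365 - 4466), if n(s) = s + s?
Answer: -1127171/1074546 ≈ -1.0490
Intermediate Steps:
Q = 5
n(s) = 2*s
G(F, v) = 5*(5 + F)/(2*(3 + F)) (G(F, v) = (2*(((F + 5)/(F + 3))*5))/4 = (2*(((5 + F)/(3 + F))*5))/4 = (2*(5*(5 + F)/(3 + F)))/4 = (10*(5 + F)/(3 + F))/4 = 5*(5 + F)/(2*(3 + F)))
(G(-138, 48) - 20876)/(24365 - 4466) = (5*(5 - 138)/(2*(3 - 138)) - 20876)/(24365 - 4466) = ((5/2)*(-133)/(-135) - 20876)/19899 = ((5/2)*(-1/135)*(-133) - 20876)*(1/19899) = (133/54 - 20876)*(1/19899) = -1127171/54*1/19899 = -1127171/1074546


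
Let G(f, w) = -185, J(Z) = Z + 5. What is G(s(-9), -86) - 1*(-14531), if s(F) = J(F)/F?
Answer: 14346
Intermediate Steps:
J(Z) = 5 + Z
s(F) = (5 + F)/F
G(s(-9), -86) - 1*(-14531) = -185 - 1*(-14531) = -185 + 14531 = 14346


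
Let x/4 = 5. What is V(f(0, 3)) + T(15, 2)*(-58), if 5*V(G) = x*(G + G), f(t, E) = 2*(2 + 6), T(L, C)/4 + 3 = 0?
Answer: 824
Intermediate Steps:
x = 20 (x = 4*5 = 20)
T(L, C) = -12 (T(L, C) = -12 + 4*0 = -12 + 0 = -12)
f(t, E) = 16 (f(t, E) = 2*8 = 16)
V(G) = 8*G (V(G) = (20*(G + G))/5 = (20*(2*G))/5 = (40*G)/5 = 8*G)
V(f(0, 3)) + T(15, 2)*(-58) = 8*16 - 12*(-58) = 128 + 696 = 824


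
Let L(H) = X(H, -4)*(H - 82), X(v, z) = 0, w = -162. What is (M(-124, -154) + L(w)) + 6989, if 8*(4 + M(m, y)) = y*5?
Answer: 27555/4 ≈ 6888.8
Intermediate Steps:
M(m, y) = -4 + 5*y/8 (M(m, y) = -4 + (y*5)/8 = -4 + (5*y)/8 = -4 + 5*y/8)
L(H) = 0 (L(H) = 0*(H - 82) = 0*(-82 + H) = 0)
(M(-124, -154) + L(w)) + 6989 = ((-4 + (5/8)*(-154)) + 0) + 6989 = ((-4 - 385/4) + 0) + 6989 = (-401/4 + 0) + 6989 = -401/4 + 6989 = 27555/4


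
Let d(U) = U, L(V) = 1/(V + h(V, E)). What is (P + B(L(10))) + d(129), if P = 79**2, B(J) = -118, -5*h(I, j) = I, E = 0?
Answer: 6252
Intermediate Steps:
h(I, j) = -I/5
L(V) = 5/(4*V) (L(V) = 1/(V - V/5) = 1/(4*V/5) = 5/(4*V))
P = 6241
(P + B(L(10))) + d(129) = (6241 - 118) + 129 = 6123 + 129 = 6252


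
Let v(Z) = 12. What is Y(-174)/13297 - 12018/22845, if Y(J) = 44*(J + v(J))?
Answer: -107547502/101256655 ≈ -1.0621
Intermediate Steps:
Y(J) = 528 + 44*J (Y(J) = 44*(J + 12) = 44*(12 + J) = 528 + 44*J)
Y(-174)/13297 - 12018/22845 = (528 + 44*(-174))/13297 - 12018/22845 = (528 - 7656)*(1/13297) - 12018*1/22845 = -7128*1/13297 - 4006/7615 = -7128/13297 - 4006/7615 = -107547502/101256655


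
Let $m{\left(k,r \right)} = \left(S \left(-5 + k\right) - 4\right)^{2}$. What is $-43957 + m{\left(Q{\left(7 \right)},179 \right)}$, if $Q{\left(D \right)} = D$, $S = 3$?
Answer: $-43953$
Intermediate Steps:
$m{\left(k,r \right)} = \left(-19 + 3 k\right)^{2}$ ($m{\left(k,r \right)} = \left(3 \left(-5 + k\right) - 4\right)^{2} = \left(\left(-15 + 3 k\right) - 4\right)^{2} = \left(-19 + 3 k\right)^{2}$)
$-43957 + m{\left(Q{\left(7 \right)},179 \right)} = -43957 + \left(-19 + 3 \cdot 7\right)^{2} = -43957 + \left(-19 + 21\right)^{2} = -43957 + 2^{2} = -43957 + 4 = -43953$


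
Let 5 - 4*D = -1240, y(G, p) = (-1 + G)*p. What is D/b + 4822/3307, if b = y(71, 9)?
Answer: 1084577/555576 ≈ 1.9522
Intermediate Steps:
y(G, p) = p*(-1 + G)
b = 630 (b = 9*(-1 + 71) = 9*70 = 630)
D = 1245/4 (D = 5/4 - ¼*(-1240) = 5/4 + 310 = 1245/4 ≈ 311.25)
D/b + 4822/3307 = (1245/4)/630 + 4822/3307 = (1245/4)*(1/630) + 4822*(1/3307) = 83/168 + 4822/3307 = 1084577/555576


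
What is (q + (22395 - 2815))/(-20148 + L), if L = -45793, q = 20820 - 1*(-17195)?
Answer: -57595/65941 ≈ -0.87343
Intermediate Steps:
q = 38015 (q = 20820 + 17195 = 38015)
(q + (22395 - 2815))/(-20148 + L) = (38015 + (22395 - 2815))/(-20148 - 45793) = (38015 + 19580)/(-65941) = 57595*(-1/65941) = -57595/65941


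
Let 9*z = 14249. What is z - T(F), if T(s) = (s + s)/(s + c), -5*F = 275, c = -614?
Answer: 3177197/2007 ≈ 1583.1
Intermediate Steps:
F = -55 (F = -⅕*275 = -55)
z = 14249/9 (z = (⅑)*14249 = 14249/9 ≈ 1583.2)
T(s) = 2*s/(-614 + s) (T(s) = (s + s)/(s - 614) = (2*s)/(-614 + s) = 2*s/(-614 + s))
z - T(F) = 14249/9 - 2*(-55)/(-614 - 55) = 14249/9 - 2*(-55)/(-669) = 14249/9 - 2*(-55)*(-1)/669 = 14249/9 - 1*110/669 = 14249/9 - 110/669 = 3177197/2007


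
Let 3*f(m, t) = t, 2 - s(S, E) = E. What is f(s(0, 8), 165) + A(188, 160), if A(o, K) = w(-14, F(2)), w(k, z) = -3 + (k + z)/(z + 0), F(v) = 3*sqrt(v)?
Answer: 53 - 7*sqrt(2)/3 ≈ 49.700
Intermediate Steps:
s(S, E) = 2 - E
f(m, t) = t/3
w(k, z) = -3 + (k + z)/z
A(o, K) = -2 - 7*sqrt(2)/3 (A(o, K) = -2 - 14*sqrt(2)/6 = -2 - 7*sqrt(2)/3)
f(s(0, 8), 165) + A(188, 160) = (1/3)*165 + (-2 - 7*sqrt(2)/3) = 55 + (-2 - 7*sqrt(2)/3) = 53 - 7*sqrt(2)/3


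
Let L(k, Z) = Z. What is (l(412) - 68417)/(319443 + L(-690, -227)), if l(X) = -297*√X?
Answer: -68417/319216 - 297*√103/159608 ≈ -0.23321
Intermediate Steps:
(l(412) - 68417)/(319443 + L(-690, -227)) = (-594*√103 - 68417)/(319443 - 227) = (-594*√103 - 68417)/319216 = (-594*√103 - 68417)*(1/319216) = (-68417 - 594*√103)*(1/319216) = -68417/319216 - 297*√103/159608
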